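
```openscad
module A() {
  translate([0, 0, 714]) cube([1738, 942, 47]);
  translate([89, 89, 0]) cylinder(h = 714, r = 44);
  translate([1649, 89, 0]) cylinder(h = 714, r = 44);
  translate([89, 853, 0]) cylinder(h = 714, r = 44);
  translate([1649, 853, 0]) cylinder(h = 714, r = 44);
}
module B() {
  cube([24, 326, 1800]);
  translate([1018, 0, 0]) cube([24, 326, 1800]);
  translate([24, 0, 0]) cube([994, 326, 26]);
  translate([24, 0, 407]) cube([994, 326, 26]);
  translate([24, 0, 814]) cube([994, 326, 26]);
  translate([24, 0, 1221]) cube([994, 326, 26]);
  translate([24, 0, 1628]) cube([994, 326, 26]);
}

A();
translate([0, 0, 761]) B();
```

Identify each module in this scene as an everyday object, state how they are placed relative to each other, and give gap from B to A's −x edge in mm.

The bookshelf's min-x is at 0; the table's min-x is 0; gap = 0 mm.

A is a table. B is a bookshelf. The bookshelf is on top of the table. The gap from the bookshelf to the table's −x edge is 0 mm.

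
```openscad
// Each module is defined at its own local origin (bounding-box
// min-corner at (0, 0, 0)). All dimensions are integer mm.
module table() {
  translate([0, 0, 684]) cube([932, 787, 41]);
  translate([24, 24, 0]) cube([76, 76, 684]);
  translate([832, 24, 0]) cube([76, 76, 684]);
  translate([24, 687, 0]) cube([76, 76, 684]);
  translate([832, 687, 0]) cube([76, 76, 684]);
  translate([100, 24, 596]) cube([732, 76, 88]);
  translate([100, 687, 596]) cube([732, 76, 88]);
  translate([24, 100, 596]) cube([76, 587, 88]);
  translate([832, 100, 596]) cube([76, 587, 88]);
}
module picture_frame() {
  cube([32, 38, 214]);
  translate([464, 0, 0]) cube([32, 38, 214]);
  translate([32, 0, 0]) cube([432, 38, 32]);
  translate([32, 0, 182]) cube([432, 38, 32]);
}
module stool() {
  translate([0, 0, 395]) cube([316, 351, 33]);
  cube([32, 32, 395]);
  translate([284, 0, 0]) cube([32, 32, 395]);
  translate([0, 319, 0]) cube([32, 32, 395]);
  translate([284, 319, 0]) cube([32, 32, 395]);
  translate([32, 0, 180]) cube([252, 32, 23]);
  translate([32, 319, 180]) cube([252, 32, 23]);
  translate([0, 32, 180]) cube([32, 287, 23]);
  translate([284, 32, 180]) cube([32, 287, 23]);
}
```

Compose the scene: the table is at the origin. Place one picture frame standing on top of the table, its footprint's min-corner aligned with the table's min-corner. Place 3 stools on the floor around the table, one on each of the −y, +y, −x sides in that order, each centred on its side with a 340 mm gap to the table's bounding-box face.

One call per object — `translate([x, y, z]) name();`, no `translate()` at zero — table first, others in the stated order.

table();
translate([0, 0, 725]) picture_frame();
translate([308, -691, 0]) stool();
translate([308, 1127, 0]) stool();
translate([-656, 218, 0]) stool();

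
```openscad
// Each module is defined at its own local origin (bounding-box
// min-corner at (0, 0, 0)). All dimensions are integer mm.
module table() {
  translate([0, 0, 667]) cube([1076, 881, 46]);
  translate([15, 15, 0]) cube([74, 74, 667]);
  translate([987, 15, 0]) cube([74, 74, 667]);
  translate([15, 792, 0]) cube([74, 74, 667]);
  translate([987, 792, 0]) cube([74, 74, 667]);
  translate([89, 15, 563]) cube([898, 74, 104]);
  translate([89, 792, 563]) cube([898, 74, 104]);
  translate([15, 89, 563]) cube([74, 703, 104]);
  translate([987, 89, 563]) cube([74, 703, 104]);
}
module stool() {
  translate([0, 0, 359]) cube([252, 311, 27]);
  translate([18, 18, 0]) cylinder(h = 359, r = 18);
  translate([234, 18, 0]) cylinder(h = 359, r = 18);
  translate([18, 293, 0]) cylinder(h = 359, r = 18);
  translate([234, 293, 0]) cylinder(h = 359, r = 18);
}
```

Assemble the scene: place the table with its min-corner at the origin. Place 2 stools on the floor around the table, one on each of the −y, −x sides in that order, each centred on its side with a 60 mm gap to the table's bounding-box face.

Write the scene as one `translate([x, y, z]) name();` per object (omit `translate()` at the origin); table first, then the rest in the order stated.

table();
translate([412, -371, 0]) stool();
translate([-312, 285, 0]) stool();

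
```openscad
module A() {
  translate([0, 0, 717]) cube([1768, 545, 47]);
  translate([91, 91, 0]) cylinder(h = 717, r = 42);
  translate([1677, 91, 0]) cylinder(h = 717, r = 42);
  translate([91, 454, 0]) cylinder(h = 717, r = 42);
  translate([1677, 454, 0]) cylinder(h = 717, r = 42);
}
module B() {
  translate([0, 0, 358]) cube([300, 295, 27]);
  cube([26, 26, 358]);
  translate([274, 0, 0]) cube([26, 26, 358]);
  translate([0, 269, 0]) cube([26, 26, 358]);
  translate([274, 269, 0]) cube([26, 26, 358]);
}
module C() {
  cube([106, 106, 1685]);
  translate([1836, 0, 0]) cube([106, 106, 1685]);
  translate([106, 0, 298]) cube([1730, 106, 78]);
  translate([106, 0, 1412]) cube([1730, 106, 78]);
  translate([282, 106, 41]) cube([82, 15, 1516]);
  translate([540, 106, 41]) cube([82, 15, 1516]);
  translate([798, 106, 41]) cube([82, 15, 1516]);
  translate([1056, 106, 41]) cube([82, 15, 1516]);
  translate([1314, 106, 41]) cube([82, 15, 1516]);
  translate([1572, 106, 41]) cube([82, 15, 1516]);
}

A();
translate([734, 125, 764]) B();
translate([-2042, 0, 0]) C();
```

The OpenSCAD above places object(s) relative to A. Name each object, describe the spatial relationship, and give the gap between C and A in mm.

The fence section's nearest face is 100 mm from the table's −x face.

A is a table. B is a stool. C is a fence section. The stool is on top of the table, centred. The fence section is on the floor beside the table on its −x side. The gap between the fence section and the table is 100 mm.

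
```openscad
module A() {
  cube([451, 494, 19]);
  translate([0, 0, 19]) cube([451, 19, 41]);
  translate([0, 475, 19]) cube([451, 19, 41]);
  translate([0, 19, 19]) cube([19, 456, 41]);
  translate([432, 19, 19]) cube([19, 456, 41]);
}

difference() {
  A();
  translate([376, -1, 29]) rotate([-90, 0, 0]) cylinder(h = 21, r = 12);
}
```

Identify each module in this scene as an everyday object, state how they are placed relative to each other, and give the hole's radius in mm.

A is an open box. The open box has a circular hole through its front wall. The hole's radius is 12 mm.

The subtracted cylinder has r = 12 mm.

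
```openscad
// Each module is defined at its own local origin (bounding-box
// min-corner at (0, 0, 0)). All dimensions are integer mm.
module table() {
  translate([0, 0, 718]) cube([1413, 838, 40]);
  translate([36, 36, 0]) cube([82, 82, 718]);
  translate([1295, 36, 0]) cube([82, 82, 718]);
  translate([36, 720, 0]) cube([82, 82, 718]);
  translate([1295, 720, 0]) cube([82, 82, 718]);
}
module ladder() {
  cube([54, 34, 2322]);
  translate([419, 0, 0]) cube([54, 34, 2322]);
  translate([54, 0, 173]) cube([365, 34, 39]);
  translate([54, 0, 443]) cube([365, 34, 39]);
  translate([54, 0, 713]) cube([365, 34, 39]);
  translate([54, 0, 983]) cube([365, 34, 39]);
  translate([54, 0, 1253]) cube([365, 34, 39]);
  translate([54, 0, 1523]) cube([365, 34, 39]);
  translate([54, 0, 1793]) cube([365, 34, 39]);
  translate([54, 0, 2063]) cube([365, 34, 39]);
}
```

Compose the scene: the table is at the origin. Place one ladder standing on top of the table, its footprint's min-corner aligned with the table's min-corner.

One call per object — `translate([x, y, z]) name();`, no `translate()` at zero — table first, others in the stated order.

table();
translate([0, 0, 758]) ladder();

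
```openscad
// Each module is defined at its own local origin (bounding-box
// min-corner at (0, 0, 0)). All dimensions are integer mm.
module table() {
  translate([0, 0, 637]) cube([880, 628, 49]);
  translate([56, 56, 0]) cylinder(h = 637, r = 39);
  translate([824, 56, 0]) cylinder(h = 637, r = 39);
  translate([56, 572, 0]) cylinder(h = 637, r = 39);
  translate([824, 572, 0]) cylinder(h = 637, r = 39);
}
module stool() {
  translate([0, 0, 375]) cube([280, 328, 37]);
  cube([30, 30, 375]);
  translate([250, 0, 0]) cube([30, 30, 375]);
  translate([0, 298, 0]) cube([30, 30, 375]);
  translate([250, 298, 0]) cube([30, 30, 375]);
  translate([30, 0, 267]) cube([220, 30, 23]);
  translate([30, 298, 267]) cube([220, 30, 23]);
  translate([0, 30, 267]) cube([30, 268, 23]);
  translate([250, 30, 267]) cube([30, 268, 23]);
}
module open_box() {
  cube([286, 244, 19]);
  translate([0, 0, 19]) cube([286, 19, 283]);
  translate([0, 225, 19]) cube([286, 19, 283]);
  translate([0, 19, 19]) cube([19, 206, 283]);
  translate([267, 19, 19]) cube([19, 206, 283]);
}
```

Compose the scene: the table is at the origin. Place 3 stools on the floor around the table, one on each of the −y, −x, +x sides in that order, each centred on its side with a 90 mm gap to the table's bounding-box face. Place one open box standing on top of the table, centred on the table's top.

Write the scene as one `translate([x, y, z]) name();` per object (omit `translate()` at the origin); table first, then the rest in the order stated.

table();
translate([300, -418, 0]) stool();
translate([-370, 150, 0]) stool();
translate([970, 150, 0]) stool();
translate([297, 192, 686]) open_box();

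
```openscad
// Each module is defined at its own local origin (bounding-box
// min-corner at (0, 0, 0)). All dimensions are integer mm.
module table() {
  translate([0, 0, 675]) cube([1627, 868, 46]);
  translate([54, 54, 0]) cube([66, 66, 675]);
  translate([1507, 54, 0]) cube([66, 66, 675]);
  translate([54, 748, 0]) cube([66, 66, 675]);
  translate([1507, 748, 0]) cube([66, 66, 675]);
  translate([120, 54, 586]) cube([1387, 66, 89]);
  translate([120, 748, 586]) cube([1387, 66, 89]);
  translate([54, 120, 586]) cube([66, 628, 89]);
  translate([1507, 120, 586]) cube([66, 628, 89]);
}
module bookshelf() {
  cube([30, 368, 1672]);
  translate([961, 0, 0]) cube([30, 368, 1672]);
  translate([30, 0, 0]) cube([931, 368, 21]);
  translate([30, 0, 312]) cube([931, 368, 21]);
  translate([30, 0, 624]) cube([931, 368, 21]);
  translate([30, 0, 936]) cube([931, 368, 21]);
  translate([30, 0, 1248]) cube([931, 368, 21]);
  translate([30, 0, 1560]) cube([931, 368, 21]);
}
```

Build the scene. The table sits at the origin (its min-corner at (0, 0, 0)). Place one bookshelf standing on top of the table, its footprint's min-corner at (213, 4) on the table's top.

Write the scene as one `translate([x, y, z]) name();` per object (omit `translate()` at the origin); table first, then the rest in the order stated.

table();
translate([213, 4, 721]) bookshelf();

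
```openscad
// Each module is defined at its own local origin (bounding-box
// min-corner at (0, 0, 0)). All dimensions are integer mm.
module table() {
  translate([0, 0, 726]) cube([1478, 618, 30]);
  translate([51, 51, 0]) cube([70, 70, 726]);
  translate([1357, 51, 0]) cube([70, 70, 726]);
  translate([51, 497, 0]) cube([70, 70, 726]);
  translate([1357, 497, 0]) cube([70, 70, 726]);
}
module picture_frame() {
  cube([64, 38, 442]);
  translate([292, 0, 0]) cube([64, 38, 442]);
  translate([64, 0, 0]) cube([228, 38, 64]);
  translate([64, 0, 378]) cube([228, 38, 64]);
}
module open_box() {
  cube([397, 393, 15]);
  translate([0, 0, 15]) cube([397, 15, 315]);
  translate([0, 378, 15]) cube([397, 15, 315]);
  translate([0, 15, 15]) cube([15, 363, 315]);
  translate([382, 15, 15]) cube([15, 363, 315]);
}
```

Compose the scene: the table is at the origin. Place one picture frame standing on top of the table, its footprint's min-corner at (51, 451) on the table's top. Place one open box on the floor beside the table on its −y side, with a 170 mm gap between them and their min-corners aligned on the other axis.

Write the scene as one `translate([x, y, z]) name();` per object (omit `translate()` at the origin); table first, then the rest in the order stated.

table();
translate([51, 451, 756]) picture_frame();
translate([0, -563, 0]) open_box();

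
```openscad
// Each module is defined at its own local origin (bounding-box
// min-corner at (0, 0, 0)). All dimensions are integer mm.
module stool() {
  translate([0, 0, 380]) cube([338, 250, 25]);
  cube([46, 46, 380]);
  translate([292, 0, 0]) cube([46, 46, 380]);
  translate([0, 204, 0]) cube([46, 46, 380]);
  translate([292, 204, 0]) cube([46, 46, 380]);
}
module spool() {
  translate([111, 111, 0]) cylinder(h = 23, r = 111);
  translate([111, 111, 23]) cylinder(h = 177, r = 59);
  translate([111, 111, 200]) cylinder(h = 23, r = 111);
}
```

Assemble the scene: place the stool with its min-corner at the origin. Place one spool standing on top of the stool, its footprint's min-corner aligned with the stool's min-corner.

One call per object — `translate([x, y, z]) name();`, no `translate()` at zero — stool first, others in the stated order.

stool();
translate([0, 0, 405]) spool();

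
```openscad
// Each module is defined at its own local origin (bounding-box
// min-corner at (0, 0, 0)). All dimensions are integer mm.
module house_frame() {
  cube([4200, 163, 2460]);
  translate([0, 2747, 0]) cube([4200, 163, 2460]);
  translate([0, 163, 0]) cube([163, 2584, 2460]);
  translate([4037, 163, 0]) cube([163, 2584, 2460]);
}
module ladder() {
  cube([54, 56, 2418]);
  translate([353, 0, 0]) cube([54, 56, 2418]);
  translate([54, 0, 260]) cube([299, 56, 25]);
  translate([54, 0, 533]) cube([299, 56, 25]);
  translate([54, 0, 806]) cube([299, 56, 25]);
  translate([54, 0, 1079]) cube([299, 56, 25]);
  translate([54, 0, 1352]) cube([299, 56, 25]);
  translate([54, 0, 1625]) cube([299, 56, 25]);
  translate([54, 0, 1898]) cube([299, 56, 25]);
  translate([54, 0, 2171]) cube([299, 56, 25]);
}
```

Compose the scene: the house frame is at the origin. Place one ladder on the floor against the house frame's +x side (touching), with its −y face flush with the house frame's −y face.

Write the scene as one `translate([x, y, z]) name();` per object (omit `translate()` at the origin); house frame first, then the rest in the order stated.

house_frame();
translate([4200, 0, 0]) ladder();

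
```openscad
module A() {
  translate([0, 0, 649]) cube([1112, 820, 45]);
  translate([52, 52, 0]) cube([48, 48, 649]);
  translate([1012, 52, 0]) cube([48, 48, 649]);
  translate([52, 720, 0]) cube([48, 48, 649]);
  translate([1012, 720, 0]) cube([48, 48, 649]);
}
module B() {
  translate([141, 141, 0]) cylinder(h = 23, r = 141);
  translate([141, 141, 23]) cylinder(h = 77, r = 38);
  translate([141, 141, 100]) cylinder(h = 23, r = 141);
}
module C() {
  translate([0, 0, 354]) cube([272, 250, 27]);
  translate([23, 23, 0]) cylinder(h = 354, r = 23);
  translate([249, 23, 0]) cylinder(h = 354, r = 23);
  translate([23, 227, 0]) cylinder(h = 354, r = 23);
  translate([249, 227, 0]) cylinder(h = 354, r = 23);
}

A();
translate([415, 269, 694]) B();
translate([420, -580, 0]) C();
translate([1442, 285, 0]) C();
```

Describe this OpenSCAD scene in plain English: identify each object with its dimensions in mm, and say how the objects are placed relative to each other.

A is a table with a 1112×820 mm rectangular top, 45 mm thick, top surface at z = 694 mm, supported by four 48×48 mm square legs, each inset 52 mm from the nearest pair of top edges, running from the floor.

B is a spool: two coaxial disc flanges of radius 141 mm and thickness 23 mm, joined by a core cylinder of radius 38 mm and height 77 mm. The lower flange rests on z = 0 and the three cylinders share a vertical axis.

C is a four-legged stool. The seat is a 272×250×27 mm slab whose top surface is at z = 381 mm; four round legs, each 46 mm in diameter, run from the floor (z = 0) to the underside of the seat, each leg's axis is inset half a diameter from the nearest pair of seat edges (so the leg's bounding box is flush with the corner).

The spool is on top of the table, centred. Two stools sit around the table at the −y, +x sides.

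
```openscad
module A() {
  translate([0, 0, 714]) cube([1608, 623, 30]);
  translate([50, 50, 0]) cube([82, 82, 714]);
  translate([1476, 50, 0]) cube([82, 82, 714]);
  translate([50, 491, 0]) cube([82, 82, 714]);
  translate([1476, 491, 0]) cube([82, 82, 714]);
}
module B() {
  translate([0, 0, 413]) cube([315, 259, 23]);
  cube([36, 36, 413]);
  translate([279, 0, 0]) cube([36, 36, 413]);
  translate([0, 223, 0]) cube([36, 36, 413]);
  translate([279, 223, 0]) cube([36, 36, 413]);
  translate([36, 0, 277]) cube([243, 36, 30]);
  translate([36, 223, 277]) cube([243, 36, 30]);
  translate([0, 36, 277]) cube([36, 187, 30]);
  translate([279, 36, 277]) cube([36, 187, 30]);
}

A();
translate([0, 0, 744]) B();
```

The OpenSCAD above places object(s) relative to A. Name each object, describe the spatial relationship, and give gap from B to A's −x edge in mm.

A is a table. B is a stool. The stool is on top of the table. The gap from the stool to the table's −x edge is 0 mm.

The stool's min-x is at 0; the table's min-x is 0; gap = 0 mm.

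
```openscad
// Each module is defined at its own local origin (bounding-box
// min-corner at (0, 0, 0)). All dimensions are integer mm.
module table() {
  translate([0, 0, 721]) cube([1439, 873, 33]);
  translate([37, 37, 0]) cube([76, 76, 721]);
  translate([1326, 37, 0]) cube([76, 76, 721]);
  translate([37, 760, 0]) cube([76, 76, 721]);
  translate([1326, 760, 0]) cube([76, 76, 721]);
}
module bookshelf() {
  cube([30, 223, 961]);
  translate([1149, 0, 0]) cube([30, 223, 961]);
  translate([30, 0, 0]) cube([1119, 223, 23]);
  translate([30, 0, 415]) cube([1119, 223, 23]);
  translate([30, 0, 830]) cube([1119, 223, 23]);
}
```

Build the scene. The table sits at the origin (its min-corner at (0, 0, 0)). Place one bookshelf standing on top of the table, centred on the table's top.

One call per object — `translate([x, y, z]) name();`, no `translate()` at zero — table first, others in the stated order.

table();
translate([130, 325, 754]) bookshelf();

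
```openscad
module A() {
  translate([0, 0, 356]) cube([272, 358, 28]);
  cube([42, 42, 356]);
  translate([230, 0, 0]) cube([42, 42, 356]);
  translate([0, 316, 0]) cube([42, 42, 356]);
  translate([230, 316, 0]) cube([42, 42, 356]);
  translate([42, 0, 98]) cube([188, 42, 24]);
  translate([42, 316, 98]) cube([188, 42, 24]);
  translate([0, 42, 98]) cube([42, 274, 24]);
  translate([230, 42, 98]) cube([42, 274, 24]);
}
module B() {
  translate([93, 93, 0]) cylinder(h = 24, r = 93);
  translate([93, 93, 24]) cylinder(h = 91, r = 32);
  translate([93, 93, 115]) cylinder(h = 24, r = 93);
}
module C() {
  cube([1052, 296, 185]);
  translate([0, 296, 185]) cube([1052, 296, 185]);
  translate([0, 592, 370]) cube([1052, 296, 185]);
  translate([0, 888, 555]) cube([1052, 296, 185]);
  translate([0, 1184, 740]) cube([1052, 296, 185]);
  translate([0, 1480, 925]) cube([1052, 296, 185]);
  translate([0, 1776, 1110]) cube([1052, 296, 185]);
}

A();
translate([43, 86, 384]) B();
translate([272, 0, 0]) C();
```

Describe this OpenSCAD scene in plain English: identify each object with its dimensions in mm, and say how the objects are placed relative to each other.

A is a four-legged stool. The seat is 272×358 mm, 28 mm thick, top at z = 384 mm. It stands on four square legs, each 42×42 mm in cross-section, from z = 0 to the seat underside, each flush with a corner of the seat. Four stretchers, 42 mm wide and 24 mm tall, connect adjacent legs with their undersides at z = 98 mm, each running between the inner faces of the legs it joins and aligned with the legs' outer faces on the other axis.

B is a spool: two coaxial disc flanges of radius 93 mm and thickness 24 mm, joined by a core cylinder of radius 32 mm and height 91 mm. The lower flange rests on z = 0 and the three cylinders share a vertical axis.

C is a run of 7 identical solid stair steps. Each tread is 1052×296 mm and each step block is 185 mm high. Step 1 rests on the floor; step k is offset from step 1 by (k−1)×296 mm in y and (k−1)×185 mm in z.

The spool is on top of the stool, centred. The staircase is against the stool's +x side, with their −y faces flush.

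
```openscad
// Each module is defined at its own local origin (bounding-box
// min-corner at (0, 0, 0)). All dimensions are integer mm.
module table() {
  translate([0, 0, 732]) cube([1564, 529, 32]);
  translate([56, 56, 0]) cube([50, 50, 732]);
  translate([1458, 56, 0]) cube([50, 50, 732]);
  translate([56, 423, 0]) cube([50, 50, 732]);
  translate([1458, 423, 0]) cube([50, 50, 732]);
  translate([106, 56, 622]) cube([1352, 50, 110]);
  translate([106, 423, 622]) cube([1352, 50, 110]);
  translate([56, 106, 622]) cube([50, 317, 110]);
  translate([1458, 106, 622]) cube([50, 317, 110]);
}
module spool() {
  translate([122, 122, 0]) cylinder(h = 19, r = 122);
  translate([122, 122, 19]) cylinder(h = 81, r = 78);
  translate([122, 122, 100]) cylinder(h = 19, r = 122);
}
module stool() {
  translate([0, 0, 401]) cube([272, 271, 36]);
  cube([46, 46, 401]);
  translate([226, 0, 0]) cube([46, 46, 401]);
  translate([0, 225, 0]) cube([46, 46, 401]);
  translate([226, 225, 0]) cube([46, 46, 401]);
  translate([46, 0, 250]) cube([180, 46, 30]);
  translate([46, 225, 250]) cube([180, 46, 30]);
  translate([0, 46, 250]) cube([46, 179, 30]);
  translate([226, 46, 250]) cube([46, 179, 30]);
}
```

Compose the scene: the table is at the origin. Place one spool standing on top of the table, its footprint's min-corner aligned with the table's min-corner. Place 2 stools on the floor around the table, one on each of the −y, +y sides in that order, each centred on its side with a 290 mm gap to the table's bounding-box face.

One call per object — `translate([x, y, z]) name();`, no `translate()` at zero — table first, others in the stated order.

table();
translate([0, 0, 764]) spool();
translate([646, -561, 0]) stool();
translate([646, 819, 0]) stool();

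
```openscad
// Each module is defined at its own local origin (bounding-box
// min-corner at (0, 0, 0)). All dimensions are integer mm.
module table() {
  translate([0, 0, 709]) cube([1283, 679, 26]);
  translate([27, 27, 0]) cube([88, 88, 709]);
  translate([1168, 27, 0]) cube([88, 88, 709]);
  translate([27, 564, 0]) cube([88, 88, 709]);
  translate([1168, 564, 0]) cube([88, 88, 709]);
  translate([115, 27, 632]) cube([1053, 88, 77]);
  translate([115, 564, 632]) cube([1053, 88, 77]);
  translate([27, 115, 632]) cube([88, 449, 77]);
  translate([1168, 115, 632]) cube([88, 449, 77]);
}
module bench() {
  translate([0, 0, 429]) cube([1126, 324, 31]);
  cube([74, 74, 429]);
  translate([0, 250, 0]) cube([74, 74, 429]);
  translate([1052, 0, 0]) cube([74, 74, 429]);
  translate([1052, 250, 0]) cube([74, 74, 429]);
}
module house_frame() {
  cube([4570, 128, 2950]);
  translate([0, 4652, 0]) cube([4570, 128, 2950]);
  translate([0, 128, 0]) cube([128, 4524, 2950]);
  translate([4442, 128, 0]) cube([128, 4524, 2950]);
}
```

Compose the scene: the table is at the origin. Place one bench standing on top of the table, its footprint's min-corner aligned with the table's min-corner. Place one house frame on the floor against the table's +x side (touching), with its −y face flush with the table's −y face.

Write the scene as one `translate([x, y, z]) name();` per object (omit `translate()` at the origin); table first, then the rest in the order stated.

table();
translate([0, 0, 735]) bench();
translate([1283, 0, 0]) house_frame();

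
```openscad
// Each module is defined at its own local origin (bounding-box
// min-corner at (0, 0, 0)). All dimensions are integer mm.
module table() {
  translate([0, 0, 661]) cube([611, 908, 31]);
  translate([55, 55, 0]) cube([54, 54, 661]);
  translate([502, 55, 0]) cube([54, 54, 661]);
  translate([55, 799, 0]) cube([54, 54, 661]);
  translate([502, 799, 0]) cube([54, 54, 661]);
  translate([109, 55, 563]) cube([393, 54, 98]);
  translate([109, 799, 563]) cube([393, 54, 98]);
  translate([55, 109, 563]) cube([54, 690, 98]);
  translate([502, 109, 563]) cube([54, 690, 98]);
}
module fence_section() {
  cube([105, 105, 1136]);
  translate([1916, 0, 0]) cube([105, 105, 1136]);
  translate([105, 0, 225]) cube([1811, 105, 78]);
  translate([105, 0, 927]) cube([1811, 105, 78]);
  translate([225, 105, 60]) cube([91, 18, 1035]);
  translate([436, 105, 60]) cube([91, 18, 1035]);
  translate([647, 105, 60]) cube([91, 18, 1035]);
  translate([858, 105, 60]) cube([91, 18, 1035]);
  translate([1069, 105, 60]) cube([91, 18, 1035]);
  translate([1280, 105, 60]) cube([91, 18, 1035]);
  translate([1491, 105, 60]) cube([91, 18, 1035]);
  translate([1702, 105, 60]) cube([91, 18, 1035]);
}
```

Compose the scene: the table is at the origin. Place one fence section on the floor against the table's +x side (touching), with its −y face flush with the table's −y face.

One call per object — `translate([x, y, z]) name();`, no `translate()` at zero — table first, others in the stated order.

table();
translate([611, 0, 0]) fence_section();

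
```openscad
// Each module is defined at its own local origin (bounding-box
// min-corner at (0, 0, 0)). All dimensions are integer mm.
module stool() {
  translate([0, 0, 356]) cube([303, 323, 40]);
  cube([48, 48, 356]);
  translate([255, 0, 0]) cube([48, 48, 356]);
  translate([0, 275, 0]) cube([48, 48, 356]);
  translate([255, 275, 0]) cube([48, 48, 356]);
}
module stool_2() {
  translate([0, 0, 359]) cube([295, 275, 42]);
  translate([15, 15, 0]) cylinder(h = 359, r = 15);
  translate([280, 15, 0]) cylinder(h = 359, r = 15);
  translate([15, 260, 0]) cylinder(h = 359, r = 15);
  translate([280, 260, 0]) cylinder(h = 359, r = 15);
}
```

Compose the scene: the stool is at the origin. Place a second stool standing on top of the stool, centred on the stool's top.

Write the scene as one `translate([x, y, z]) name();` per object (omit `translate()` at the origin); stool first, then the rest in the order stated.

stool();
translate([4, 24, 396]) stool_2();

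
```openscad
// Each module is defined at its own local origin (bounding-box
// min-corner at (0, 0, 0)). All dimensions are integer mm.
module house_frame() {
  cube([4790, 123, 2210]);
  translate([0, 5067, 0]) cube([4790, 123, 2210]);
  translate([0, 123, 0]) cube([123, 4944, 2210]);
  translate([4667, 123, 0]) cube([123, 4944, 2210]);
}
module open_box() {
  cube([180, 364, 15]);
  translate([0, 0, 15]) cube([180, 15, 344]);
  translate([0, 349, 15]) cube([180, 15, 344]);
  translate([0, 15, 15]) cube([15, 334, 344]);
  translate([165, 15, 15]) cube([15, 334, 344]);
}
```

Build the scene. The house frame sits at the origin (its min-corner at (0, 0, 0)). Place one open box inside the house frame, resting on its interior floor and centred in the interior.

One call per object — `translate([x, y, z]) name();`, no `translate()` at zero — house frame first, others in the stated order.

house_frame();
translate([2305, 2413, 0]) open_box();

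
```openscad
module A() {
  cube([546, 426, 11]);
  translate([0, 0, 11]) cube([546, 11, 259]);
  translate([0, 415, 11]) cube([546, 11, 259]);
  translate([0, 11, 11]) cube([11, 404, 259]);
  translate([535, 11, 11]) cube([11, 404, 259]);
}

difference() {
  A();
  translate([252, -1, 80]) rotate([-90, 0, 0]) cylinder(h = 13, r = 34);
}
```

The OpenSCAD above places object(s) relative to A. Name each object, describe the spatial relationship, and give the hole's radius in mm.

The subtracted cylinder has r = 34 mm.

A is an open box. The open box has a circular hole through its front wall. The hole's radius is 34 mm.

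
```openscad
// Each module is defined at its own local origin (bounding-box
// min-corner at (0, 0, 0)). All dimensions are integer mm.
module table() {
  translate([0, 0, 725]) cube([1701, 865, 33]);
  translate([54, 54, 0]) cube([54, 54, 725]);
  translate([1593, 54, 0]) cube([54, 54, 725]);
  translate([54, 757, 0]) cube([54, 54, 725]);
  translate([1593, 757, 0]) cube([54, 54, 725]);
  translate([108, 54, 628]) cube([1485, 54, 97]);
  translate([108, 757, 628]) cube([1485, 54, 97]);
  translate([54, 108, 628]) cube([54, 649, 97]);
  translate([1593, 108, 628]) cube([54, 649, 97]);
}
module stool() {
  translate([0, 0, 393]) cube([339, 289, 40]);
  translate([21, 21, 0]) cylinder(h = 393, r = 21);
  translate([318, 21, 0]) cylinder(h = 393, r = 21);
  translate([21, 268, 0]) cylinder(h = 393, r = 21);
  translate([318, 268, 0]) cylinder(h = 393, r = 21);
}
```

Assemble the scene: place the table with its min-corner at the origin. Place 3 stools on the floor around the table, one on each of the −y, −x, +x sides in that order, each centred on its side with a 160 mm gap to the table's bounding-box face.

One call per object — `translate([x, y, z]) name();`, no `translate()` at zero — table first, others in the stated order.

table();
translate([681, -449, 0]) stool();
translate([-499, 288, 0]) stool();
translate([1861, 288, 0]) stool();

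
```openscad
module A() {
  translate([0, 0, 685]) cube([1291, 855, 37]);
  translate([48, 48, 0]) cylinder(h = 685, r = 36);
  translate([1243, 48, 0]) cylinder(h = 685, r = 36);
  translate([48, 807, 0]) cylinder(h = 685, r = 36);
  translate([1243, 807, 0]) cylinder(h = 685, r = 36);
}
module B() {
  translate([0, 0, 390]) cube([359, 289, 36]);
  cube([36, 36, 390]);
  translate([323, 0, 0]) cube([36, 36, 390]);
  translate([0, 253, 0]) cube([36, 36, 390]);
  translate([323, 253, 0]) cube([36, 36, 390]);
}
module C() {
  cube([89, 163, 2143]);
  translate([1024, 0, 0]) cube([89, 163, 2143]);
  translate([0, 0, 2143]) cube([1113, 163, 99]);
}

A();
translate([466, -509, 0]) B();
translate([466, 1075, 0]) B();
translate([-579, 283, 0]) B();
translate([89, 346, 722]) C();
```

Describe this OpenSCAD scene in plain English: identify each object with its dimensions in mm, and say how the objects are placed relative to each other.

A is a rectangular dining table. The top is 1291×855×37 mm with its upper surface at z = 722 mm. It stands on four round legs of 72 mm diameter, each leg's bounding box inset 12 mm from the nearest pair of top edges, running from the floor to the underside of the top.

B is a four-legged stool. The seat is 359×289 mm, 36 mm thick, top at z = 426 mm. It stands on four square legs, each 36×36 mm in cross-section, from z = 0 to the seat underside, each flush with a corner of the seat.

C is a door frame. The clear opening is 935 mm wide and 2143 mm high. Two 89 mm wide jambs, 163 mm deep, stand either side of the opening from the floor to the top of the opening. A 99 mm thick head sits across the top of both jambs, spanning the full outside width of the frame.

Three stools sit around the table at the −y, +y, −x sides. The door frame is on top of the table, centred.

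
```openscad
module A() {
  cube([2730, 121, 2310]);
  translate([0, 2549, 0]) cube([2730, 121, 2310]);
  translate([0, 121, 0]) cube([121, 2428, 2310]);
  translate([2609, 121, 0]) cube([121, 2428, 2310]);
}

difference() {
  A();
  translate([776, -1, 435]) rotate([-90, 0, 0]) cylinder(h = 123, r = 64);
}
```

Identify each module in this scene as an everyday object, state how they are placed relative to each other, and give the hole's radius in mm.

The subtracted cylinder has r = 64 mm.

A is a house frame. The house frame has a circular hole through its front wall. The hole's radius is 64 mm.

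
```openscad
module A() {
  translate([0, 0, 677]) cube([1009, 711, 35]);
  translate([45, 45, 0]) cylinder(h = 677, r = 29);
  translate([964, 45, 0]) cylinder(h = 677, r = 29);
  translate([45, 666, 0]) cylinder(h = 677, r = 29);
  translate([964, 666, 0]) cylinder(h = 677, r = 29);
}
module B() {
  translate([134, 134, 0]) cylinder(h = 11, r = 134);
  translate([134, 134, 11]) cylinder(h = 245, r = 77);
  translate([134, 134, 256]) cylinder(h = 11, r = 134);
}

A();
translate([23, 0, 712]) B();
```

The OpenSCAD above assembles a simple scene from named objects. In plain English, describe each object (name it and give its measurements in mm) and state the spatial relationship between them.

A is a rectangular dining table. The top is 1009×711×35 mm with its upper surface at z = 712 mm. It stands on four round legs of 58 mm diameter, each leg's bounding box inset 16 mm from the nearest pair of top edges, running from the floor to the underside of the top.

B is a spool: two coaxial disc flanges of radius 134 mm and thickness 11 mm, joined by a core cylinder of radius 77 mm and height 245 mm. The lower flange rests on z = 0 and the three cylinders share a vertical axis.

The spool is on top of the table.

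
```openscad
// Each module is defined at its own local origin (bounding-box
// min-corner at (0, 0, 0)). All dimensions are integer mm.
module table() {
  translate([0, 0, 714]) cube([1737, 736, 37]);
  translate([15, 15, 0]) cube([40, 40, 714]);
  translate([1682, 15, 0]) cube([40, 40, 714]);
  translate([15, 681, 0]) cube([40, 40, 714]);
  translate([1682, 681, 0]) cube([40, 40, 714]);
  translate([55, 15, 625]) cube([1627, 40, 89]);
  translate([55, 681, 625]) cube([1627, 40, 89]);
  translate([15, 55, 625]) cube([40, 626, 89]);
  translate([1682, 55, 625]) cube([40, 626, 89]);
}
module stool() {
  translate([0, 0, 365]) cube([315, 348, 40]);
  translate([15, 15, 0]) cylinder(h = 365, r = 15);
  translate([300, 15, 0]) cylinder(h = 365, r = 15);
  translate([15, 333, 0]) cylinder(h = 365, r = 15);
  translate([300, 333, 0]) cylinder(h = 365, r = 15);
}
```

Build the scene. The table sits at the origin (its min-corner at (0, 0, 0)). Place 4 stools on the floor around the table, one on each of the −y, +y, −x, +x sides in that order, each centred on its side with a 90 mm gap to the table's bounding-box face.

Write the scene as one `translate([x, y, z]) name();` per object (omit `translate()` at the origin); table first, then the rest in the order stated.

table();
translate([711, -438, 0]) stool();
translate([711, 826, 0]) stool();
translate([-405, 194, 0]) stool();
translate([1827, 194, 0]) stool();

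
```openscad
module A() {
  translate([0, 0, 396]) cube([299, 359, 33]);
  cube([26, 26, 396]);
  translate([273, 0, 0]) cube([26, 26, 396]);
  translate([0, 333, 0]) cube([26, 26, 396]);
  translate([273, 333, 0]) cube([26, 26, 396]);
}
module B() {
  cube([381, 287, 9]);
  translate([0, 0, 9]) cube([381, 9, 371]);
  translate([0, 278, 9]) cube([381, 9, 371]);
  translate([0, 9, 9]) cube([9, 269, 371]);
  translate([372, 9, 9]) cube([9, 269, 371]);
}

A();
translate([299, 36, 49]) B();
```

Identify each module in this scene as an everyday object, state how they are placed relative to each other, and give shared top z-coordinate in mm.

Both tops at z = 429 mm.

A is a stool. B is an open box. The open box is beside the stool with their tops flush at z = 429. The shared top z-coordinate is 429 mm.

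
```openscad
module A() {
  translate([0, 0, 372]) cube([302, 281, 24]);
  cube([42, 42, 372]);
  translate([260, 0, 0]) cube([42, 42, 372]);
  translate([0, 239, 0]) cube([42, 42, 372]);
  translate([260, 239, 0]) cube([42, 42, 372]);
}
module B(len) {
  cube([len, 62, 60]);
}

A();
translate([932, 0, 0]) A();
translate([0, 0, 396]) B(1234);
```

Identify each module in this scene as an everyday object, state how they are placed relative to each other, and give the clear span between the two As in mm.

A is a stool. B is a beam. A beam spans the tops of two stools. The clear span between the two stools is 630 mm.

Second stool starts at x = 932; first ends at x = 302; clear span = 932 − 302 = 630 mm.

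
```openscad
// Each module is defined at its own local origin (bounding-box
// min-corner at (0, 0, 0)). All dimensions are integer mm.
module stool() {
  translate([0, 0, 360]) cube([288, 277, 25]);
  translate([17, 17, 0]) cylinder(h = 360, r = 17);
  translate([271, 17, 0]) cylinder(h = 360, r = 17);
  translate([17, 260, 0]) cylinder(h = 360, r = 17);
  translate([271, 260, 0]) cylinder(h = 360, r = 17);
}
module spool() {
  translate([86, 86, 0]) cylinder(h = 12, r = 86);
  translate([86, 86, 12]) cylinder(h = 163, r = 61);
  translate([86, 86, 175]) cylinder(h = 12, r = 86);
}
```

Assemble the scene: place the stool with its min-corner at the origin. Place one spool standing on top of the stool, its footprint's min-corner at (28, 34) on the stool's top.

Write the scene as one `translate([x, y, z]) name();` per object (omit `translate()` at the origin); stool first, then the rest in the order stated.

stool();
translate([28, 34, 385]) spool();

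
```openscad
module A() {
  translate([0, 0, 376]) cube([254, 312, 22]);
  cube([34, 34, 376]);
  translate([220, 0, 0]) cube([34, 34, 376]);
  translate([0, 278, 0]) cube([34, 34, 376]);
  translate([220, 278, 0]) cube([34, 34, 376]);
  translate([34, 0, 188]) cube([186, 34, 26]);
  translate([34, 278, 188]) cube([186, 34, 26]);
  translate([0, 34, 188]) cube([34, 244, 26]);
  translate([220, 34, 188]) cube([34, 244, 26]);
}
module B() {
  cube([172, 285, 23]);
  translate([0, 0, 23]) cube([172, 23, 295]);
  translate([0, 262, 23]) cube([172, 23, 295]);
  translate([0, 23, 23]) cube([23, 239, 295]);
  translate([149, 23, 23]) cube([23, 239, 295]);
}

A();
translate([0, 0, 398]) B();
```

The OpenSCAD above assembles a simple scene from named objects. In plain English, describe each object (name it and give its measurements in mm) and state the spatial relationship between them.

A is a simple wooden stool: a rectangular seat 254 mm (x) by 312 mm (y), 22 mm thick, top face at z = 398 mm, on four square legs, each 34×34 mm in cross-section. The legs rest on z = 0, each flush with a corner of the seat. Four stretchers, 34 mm wide and 26 mm tall, connect adjacent legs with their undersides at z = 188 mm, each running between the inner faces of the legs it joins and aligned with the legs' outer faces on the other axis.

B is an open-topped rectangular box: outside dimensions 172×285×318 mm, with a uniform wall and base thickness of 23 mm. The base is a full 172×285 slab on the floor; four walls sit on top of the base. The front and back walls (the −y and +y sides) span the full width; the two side walls fit between them.

The open box is on top of the stool.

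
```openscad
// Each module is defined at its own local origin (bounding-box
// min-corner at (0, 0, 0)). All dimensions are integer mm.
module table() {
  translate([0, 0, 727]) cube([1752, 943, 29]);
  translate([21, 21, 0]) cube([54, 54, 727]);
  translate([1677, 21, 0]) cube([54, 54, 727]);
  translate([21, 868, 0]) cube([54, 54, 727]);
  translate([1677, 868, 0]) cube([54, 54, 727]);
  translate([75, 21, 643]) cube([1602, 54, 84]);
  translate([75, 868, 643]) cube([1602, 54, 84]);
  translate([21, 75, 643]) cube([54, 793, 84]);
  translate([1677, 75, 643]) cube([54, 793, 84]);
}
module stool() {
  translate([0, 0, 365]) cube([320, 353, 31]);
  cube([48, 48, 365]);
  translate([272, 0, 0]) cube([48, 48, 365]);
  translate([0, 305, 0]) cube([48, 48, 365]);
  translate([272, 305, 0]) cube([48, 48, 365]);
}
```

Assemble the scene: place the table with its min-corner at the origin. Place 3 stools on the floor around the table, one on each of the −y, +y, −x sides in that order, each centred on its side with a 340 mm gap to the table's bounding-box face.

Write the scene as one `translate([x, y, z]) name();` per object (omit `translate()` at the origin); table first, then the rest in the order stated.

table();
translate([716, -693, 0]) stool();
translate([716, 1283, 0]) stool();
translate([-660, 295, 0]) stool();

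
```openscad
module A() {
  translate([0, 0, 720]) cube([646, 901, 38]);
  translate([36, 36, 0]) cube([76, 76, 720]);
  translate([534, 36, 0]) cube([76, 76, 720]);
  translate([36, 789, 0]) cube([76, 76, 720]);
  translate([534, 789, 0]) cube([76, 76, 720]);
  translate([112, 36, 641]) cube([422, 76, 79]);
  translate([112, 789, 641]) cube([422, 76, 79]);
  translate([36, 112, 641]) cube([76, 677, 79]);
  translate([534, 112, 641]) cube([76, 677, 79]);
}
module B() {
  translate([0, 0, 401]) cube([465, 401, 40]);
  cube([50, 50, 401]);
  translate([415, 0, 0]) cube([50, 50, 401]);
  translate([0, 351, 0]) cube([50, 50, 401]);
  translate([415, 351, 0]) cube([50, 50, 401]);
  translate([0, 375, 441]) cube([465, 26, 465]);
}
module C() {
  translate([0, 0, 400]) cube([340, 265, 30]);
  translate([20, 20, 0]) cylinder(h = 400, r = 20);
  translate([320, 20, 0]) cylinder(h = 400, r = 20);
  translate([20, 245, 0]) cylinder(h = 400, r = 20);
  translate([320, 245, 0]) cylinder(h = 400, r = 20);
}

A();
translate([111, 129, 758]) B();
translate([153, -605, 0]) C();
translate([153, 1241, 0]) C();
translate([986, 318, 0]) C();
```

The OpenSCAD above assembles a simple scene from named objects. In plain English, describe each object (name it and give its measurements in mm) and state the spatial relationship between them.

A is a rectangular dining table. The top is 646×901×38 mm with its upper surface at z = 758 mm. It stands on four 76×76 mm square legs, each inset 36 mm from the nearest pair of top edges, running from the floor to the underside of the top. Four apron rails, 76 mm thick and 79 mm tall, run between adjacent legs with their top edges flush with the underside of the top and their outer faces flush with the legs' outer faces.

B is a chair. The seat is a 465×401×40 mm slab with its top at z = 441 mm, on four 50×50 mm corner legs (flush with the seat edges, standing on z = 0). A flat backrest 26 mm thick, 465 mm tall, spans the full seat width and rises from the seat top along its +y edge, rear face flush with the rear of the seat.

C is a simple wooden stool: a rectangular seat 340 mm (x) by 265 mm (y), 30 mm thick, top face at z = 430 mm, on four round legs, each 40 mm in diameter. The legs rest on z = 0, each leg's axis is inset half a diameter from the nearest pair of seat edges (so the leg's bounding box is flush with the corner).

The chair is on top of the table. Three stools sit around the table at the −y, +y, +x sides.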